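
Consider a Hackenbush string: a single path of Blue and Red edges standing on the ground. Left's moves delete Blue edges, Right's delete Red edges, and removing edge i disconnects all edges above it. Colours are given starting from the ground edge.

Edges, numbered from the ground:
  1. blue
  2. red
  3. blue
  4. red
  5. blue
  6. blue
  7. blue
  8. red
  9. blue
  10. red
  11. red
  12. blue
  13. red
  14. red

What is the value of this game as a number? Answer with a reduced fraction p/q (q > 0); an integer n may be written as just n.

Prefix values for blue red blue red blue blue blue red blue red red blue red red via {L|R} + simplicity:
v(b) = { 0 |  } — 1
v(br) = { 0 | 1 } — 1/2
v(brb) = { 0, 1/2 | 1 } — 3/4
v(brbr) = { 0, 1/2 | 3/4, 1 } — 5/8
v(brbrb) = { 0, 1/2, 5/8 | 3/4, 1 } — 11/16
v(brbrbb) = { 0, 1/2, 5/8, 11/16 | 3/4, 1 } — 23/32
v(brbrbbb) = { 0, 1/2, 5/8, 11/16, 23/32 | 3/4, 1 } — 47/64
v(brbrbbbr) = { 0, 1/2, 5/8, 11/16, 23/32 | 47/64, 3/4, 1 } — 93/128
v(brbrbbbrb) = { 0, 1/2, 5/8, 11/16, 23/32, 93/128 | 47/64, 3/4, 1 } — 187/256
v(brbrbbbrbr) = { 0, 1/2, 5/8, 11/16, 23/32, 93/128 | 187/256, 47/64, 3/4, 1 } — 373/512
v(brbrbbbrbrr) = { 0, 1/2, 5/8, 11/16, 23/32, 93/128 | 373/512, 187/256, 47/64, 3/4, 1 } — 745/1024
v(brbrbbbrbrrb) = { 0, 1/2, 5/8, 11/16, 23/32, 93/128, 745/1024 | 373/512, 187/256, 47/64, 3/4, 1 } — 1491/2048
v(brbrbbbrbrrbr) = { 0, 1/2, 5/8, 11/16, 23/32, 93/128, 745/1024 | 1491/2048, 373/512, 187/256, 47/64, 3/4, 1 } — 2981/4096
v(brbrbbbrbrrbrr) = { 0, 1/2, 5/8, 11/16, 23/32, 93/128, 745/1024 | 2981/4096, 1491/2048, 373/512, 187/256, 47/64, 3/4, 1 } — 5961/8192

5961/8192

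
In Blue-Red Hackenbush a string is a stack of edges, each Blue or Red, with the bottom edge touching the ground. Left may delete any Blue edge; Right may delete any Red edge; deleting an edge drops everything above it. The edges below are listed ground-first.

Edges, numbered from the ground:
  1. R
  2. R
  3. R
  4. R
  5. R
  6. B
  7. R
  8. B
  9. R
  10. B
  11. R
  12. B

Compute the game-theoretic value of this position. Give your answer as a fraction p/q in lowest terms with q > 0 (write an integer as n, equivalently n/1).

-597/128

Recurse on prefixes of the 12-edge string R R R R R B R B R B R B:
R: Left { none }, Right { 0 } -> simplest -1
RR: Left { none }, Right { -1,0 } -> simplest -2
RRR: Left { none }, Right { -2,-1,0 } -> simplest -3
RRRR: Left { none }, Right { -3,-2,-1,0 } -> simplest -4
RRRRR: Left { none }, Right { -4,-3,-2,-1,0 } -> simplest -5
RRRRRB: Left { -5 }, Right { -4,-3,-2,-1,0 } -> simplest -9/2
RRRRRBR: Left { -5 }, Right { -9/2,-4,-3,-2,-1,0 } -> simplest -19/4
RRRRRBRB: Left { -5,-19/4 }, Right { -9/2,-4,-3,-2,-1,0 } -> simplest -37/8
RRRRRBRBR: Left { -5,-19/4 }, Right { -37/8,-9/2,-4,-3,-2,-1,0 } -> simplest -75/16
RRRRRBRBRB: Left { -5,-19/4,-75/16 }, Right { -37/8,-9/2,-4,-3,-2,-1,0 } -> simplest -149/32
RRRRRBRBRBR: Left { -5,-19/4,-75/16 }, Right { -149/32,-37/8,-9/2,-4,-3,-2,-1,0 } -> simplest -299/64
RRRRRBRBRBRB: Left { -5,-19/4,-75/16,-299/64 }, Right { -149/32,-37/8,-9/2,-4,-3,-2,-1,0 } -> simplest -597/128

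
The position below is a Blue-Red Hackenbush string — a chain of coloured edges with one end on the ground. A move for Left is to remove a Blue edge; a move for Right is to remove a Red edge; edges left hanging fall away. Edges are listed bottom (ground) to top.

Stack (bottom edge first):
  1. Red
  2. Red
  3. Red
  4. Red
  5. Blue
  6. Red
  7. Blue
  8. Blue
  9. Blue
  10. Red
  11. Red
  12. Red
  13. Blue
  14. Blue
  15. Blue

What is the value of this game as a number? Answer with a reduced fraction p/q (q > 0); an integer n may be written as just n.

Recurse on prefixes of the 15-edge string Red Red Red Red Blue Red Blue Blue Blue Red Red Red Blue Blue Blue:
g(R) = { ∅ | 0 } so -1
g(RR) = { ∅ | -1, 0 } so -2
g(RRR) = { ∅ | -2, -1, 0 } so -3
g(RRRR) = { ∅ | -3, -2, -1, 0 } so -4
g(RRRRB) = { -4 | -3, -2, -1, 0 } so -7/2
g(RRRRBR) = { -4 | -7/2, -3, -2, -1, 0 } so -15/4
g(RRRRBRB) = { -4, -15/4 | -7/2, -3, -2, -1, 0 } so -29/8
g(RRRRBRBB) = { -4, -15/4, -29/8 | -7/2, -3, -2, -1, 0 } so -57/16
g(RRRRBRBBB) = { -4, -15/4, -29/8, -57/16 | -7/2, -3, -2, -1, 0 } so -113/32
g(RRRRBRBBBR) = { -4, -15/4, -29/8, -57/16 | -113/32, -7/2, -3, -2, -1, 0 } so -227/64
g(RRRRBRBBBRR) = { -4, -15/4, -29/8, -57/16 | -227/64, -113/32, -7/2, -3, -2, -1, 0 } so -455/128
g(RRRRBRBBBRRR) = { -4, -15/4, -29/8, -57/16 | -455/128, -227/64, -113/32, -7/2, -3, -2, -1, 0 } so -911/256
g(RRRRBRBBBRRRB) = { -4, -15/4, -29/8, -57/16, -911/256 | -455/128, -227/64, -113/32, -7/2, -3, -2, -1, 0 } so -1821/512
g(RRRRBRBBBRRRBB) = { -4, -15/4, -29/8, -57/16, -911/256, -1821/512 | -455/128, -227/64, -113/32, -7/2, -3, -2, -1, 0 } so -3641/1024
g(RRRRBRBBBRRRBBB) = { -4, -15/4, -29/8, -57/16, -911/256, -1821/512, -3641/1024 | -455/128, -227/64, -113/32, -7/2, -3, -2, -1, 0 } so -7281/2048

-7281/2048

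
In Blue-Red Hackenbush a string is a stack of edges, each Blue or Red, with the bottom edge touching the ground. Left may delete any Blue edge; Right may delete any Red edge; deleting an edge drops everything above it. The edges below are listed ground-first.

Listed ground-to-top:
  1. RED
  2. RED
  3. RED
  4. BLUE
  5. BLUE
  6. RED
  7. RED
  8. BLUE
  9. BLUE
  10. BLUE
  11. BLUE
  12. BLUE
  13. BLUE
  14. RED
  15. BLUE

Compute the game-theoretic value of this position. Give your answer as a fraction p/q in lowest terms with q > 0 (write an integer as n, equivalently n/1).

-9733/4096

Build G(s[:k]) for k = 1..15, string s = RED RED RED BLUE BLUE RED RED BLUE BLUE BLUE BLUE BLUE BLUE RED BLUE.
step 1: add RED to get R; options L={  } R={ 0 } => -1
step 2: add RED to get RR; options L={  } R={ -1, 0 } => -2
step 3: add RED to get RRR; options L={  } R={ -2, -1, 0 } => -3
step 4: add BLUE to get RRRB; options L={ -3 } R={ -2, -1, 0 } => -5/2
step 5: add BLUE to get RRRBB; options L={ -3, -5/2 } R={ -2, -1, 0 } => -9/4
step 6: add RED to get RRRBBR; options L={ -3, -5/2 } R={ -9/4, -2, -1, 0 } => -19/8
step 7: add RED to get RRRBBRR; options L={ -3, -5/2 } R={ -19/8, -9/4, -2, -1, 0 } => -39/16
step 8: add BLUE to get RRRBBRRB; options L={ -3, -5/2, -39/16 } R={ -19/8, -9/4, -2, -1, 0 } => -77/32
step 9: add BLUE to get RRRBBRRBB; options L={ -3, -5/2, -39/16, -77/32 } R={ -19/8, -9/4, -2, -1, 0 } => -153/64
step 10: add BLUE to get RRRBBRRBBB; options L={ -3, -5/2, -39/16, -77/32, -153/64 } R={ -19/8, -9/4, -2, -1, 0 } => -305/128
step 11: add BLUE to get RRRBBRRBBBB; options L={ -3, -5/2, -39/16, -77/32, -153/64, -305/128 } R={ -19/8, -9/4, -2, -1, 0 } => -609/256
step 12: add BLUE to get RRRBBRRBBBBB; options L={ -3, -5/2, -39/16, -77/32, -153/64, -305/128, -609/256 } R={ -19/8, -9/4, -2, -1, 0 } => -1217/512
step 13: add BLUE to get RRRBBRRBBBBBB; options L={ -3, -5/2, -39/16, -77/32, -153/64, -305/128, -609/256, -1217/512 } R={ -19/8, -9/4, -2, -1, 0 } => -2433/1024
step 14: add RED to get RRRBBRRBBBBBBR; options L={ -3, -5/2, -39/16, -77/32, -153/64, -305/128, -609/256, -1217/512 } R={ -2433/1024, -19/8, -9/4, -2, -1, 0 } => -4867/2048
step 15: add BLUE to get RRRBBRRBBBBBBRB; options L={ -3, -5/2, -39/16, -77/32, -153/64, -305/128, -609/256, -1217/512, -4867/2048 } R={ -2433/1024, -19/8, -9/4, -2, -1, 0 } => -9733/4096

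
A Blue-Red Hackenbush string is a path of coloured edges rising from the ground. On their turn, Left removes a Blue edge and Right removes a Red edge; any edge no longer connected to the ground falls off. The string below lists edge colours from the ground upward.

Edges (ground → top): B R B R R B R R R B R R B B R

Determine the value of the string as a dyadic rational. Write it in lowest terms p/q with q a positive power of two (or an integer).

Recurse on prefixes of the 15-edge string B R B R R B R R R B R R B B R:
edge 1 of 15 (B): { 0 | · } ⇒ 1
edge 2 of 15 (R): { 0 | 1 } ⇒ 1/2
edge 3 of 15 (B): { 0 1/2 | 1 } ⇒ 3/4
edge 4 of 15 (R): { 0 1/2 | 3/4 1 } ⇒ 5/8
edge 5 of 15 (R): { 0 1/2 | 5/8 3/4 1 } ⇒ 9/16
edge 6 of 15 (B): { 0 1/2 9/16 | 5/8 3/4 1 } ⇒ 19/32
edge 7 of 15 (R): { 0 1/2 9/16 | 19/32 5/8 3/4 1 } ⇒ 37/64
edge 8 of 15 (R): { 0 1/2 9/16 | 37/64 19/32 5/8 3/4 1 } ⇒ 73/128
edge 9 of 15 (R): { 0 1/2 9/16 | 73/128 37/64 19/32 5/8 3/4 1 } ⇒ 145/256
edge 10 of 15 (B): { 0 1/2 9/16 145/256 | 73/128 37/64 19/32 5/8 3/4 1 } ⇒ 291/512
edge 11 of 15 (R): { 0 1/2 9/16 145/256 | 291/512 73/128 37/64 19/32 5/8 3/4 1 } ⇒ 581/1024
edge 12 of 15 (R): { 0 1/2 9/16 145/256 | 581/1024 291/512 73/128 37/64 19/32 5/8 3/4 1 } ⇒ 1161/2048
edge 13 of 15 (B): { 0 1/2 9/16 145/256 1161/2048 | 581/1024 291/512 73/128 37/64 19/32 5/8 3/4 1 } ⇒ 2323/4096
edge 14 of 15 (B): { 0 1/2 9/16 145/256 1161/2048 2323/4096 | 581/1024 291/512 73/128 37/64 19/32 5/8 3/4 1 } ⇒ 4647/8192
edge 15 of 15 (R): { 0 1/2 9/16 145/256 1161/2048 2323/4096 | 4647/8192 581/1024 291/512 73/128 37/64 19/32 5/8 3/4 1 } ⇒ 9293/16384

9293/16384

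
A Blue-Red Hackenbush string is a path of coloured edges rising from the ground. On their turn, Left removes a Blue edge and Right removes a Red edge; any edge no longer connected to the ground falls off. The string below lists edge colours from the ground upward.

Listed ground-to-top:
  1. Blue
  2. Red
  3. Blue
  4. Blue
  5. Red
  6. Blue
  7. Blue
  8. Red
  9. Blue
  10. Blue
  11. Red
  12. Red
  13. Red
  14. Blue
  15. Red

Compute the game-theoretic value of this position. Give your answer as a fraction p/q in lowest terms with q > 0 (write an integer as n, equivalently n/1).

Recurse on prefixes of the 15-edge string Blue Red Blue Blue Red Blue Blue Red Blue Blue Red Red Red Blue Red:
val(B) = { 0 | none } ⇒ 1
val(BR) = { 0 | 1 } ⇒ 1/2
val(BRB) = { 0 1/2 | 1 } ⇒ 3/4
val(BRBB) = { 0 1/2 3/4 | 1 } ⇒ 7/8
val(BRBBR) = { 0 1/2 3/4 | 7/8 1 } ⇒ 13/16
val(BRBBRB) = { 0 1/2 3/4 13/16 | 7/8 1 } ⇒ 27/32
val(BRBBRBB) = { 0 1/2 3/4 13/16 27/32 | 7/8 1 } ⇒ 55/64
val(BRBBRBBR) = { 0 1/2 3/4 13/16 27/32 | 55/64 7/8 1 } ⇒ 109/128
val(BRBBRBBRB) = { 0 1/2 3/4 13/16 27/32 109/128 | 55/64 7/8 1 } ⇒ 219/256
val(BRBBRBBRBB) = { 0 1/2 3/4 13/16 27/32 109/128 219/256 | 55/64 7/8 1 } ⇒ 439/512
val(BRBBRBBRBBR) = { 0 1/2 3/4 13/16 27/32 109/128 219/256 | 439/512 55/64 7/8 1 } ⇒ 877/1024
val(BRBBRBBRBBRR) = { 0 1/2 3/4 13/16 27/32 109/128 219/256 | 877/1024 439/512 55/64 7/8 1 } ⇒ 1753/2048
val(BRBBRBBRBBRRR) = { 0 1/2 3/4 13/16 27/32 109/128 219/256 | 1753/2048 877/1024 439/512 55/64 7/8 1 } ⇒ 3505/4096
val(BRBBRBBRBBRRRB) = { 0 1/2 3/4 13/16 27/32 109/128 219/256 3505/4096 | 1753/2048 877/1024 439/512 55/64 7/8 1 } ⇒ 7011/8192
val(BRBBRBBRBBRRRBR) = { 0 1/2 3/4 13/16 27/32 109/128 219/256 3505/4096 | 7011/8192 1753/2048 877/1024 439/512 55/64 7/8 1 } ⇒ 14021/16384

14021/16384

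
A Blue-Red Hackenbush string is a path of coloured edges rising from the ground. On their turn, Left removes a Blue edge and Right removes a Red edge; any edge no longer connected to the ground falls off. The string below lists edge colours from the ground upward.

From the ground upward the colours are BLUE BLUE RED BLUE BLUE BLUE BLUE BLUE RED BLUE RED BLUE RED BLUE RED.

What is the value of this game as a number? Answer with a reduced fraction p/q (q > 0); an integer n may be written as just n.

16213/8192

Build g(s[:k]) for k = 1..15, string s = BLUE BLUE RED BLUE BLUE BLUE BLUE BLUE RED BLUE RED BLUE RED BLUE RED.
step 1: add BLUE to get B; options L={ 0 } R={ (no moves) } => 1
step 2: add BLUE to get BB; options L={ 0; 1 } R={ (no moves) } => 2
step 3: add RED to get BBR; options L={ 0; 1 } R={ 2 } => 3/2
step 4: add BLUE to get BBRB; options L={ 0; 1; 3/2 } R={ 2 } => 7/4
step 5: add BLUE to get BBRBB; options L={ 0; 1; 3/2; 7/4 } R={ 2 } => 15/8
step 6: add BLUE to get BBRBBB; options L={ 0; 1; 3/2; 7/4; 15/8 } R={ 2 } => 31/16
step 7: add BLUE to get BBRBBBB; options L={ 0; 1; 3/2; 7/4; 15/8; 31/16 } R={ 2 } => 63/32
step 8: add BLUE to get BBRBBBBB; options L={ 0; 1; 3/2; 7/4; 15/8; 31/16; 63/32 } R={ 2 } => 127/64
step 9: add RED to get BBRBBBBBR; options L={ 0; 1; 3/2; 7/4; 15/8; 31/16; 63/32 } R={ 127/64; 2 } => 253/128
step 10: add BLUE to get BBRBBBBBRB; options L={ 0; 1; 3/2; 7/4; 15/8; 31/16; 63/32; 253/128 } R={ 127/64; 2 } => 507/256
step 11: add RED to get BBRBBBBBRBR; options L={ 0; 1; 3/2; 7/4; 15/8; 31/16; 63/32; 253/128 } R={ 507/256; 127/64; 2 } => 1013/512
step 12: add BLUE to get BBRBBBBBRBRB; options L={ 0; 1; 3/2; 7/4; 15/8; 31/16; 63/32; 253/128; 1013/512 } R={ 507/256; 127/64; 2 } => 2027/1024
step 13: add RED to get BBRBBBBBRBRBR; options L={ 0; 1; 3/2; 7/4; 15/8; 31/16; 63/32; 253/128; 1013/512 } R={ 2027/1024; 507/256; 127/64; 2 } => 4053/2048
step 14: add BLUE to get BBRBBBBBRBRBRB; options L={ 0; 1; 3/2; 7/4; 15/8; 31/16; 63/32; 253/128; 1013/512; 4053/2048 } R={ 2027/1024; 507/256; 127/64; 2 } => 8107/4096
step 15: add RED to get BBRBBBBBRBRBRBR; options L={ 0; 1; 3/2; 7/4; 15/8; 31/16; 63/32; 253/128; 1013/512; 4053/2048 } R={ 8107/4096; 2027/1024; 507/256; 127/64; 2 } => 16213/8192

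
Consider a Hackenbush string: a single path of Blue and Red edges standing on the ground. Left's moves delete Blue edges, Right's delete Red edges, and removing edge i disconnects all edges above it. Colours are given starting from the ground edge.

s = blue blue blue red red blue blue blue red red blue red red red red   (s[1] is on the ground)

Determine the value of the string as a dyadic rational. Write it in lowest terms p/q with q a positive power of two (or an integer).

G_1 [b]  L=[0]  R=[]  — 1
G_2 [bb]  L=[0; 1]  R=[]  — 2
G_3 [bbb]  L=[0; 1; 2]  R=[]  — 3
G_4 [bbbr]  L=[0; 1; 2]  R=[3]  — 5/2
G_5 [bbbrr]  L=[0; 1; 2]  R=[5/2; 3]  — 9/4
G_6 [bbbrrb]  L=[0; 1; 2; 9/4]  R=[5/2; 3]  — 19/8
G_7 [bbbrrbb]  L=[0; 1; 2; 9/4; 19/8]  R=[5/2; 3]  — 39/16
G_8 [bbbrrbbb]  L=[0; 1; 2; 9/4; 19/8; 39/16]  R=[5/2; 3]  — 79/32
G_9 [bbbrrbbbr]  L=[0; 1; 2; 9/4; 19/8; 39/16]  R=[79/32; 5/2; 3]  — 157/64
G_10 [bbbrrbbbrr]  L=[0; 1; 2; 9/4; 19/8; 39/16]  R=[157/64; 79/32; 5/2; 3]  — 313/128
G_11 [bbbrrbbbrrb]  L=[0; 1; 2; 9/4; 19/8; 39/16; 313/128]  R=[157/64; 79/32; 5/2; 3]  — 627/256
G_12 [bbbrrbbbrrbr]  L=[0; 1; 2; 9/4; 19/8; 39/16; 313/128]  R=[627/256; 157/64; 79/32; 5/2; 3]  — 1253/512
G_13 [bbbrrbbbrrbrr]  L=[0; 1; 2; 9/4; 19/8; 39/16; 313/128]  R=[1253/512; 627/256; 157/64; 79/32; 5/2; 3]  — 2505/1024
G_14 [bbbrrbbbrrbrrr]  L=[0; 1; 2; 9/4; 19/8; 39/16; 313/128]  R=[2505/1024; 1253/512; 627/256; 157/64; 79/32; 5/2; 3]  — 5009/2048
G_15 [bbbrrbbbrrbrrrr]  L=[0; 1; 2; 9/4; 19/8; 39/16; 313/128]  R=[5009/2048; 2505/1024; 1253/512; 627/256; 157/64; 79/32; 5/2; 3]  — 10017/4096

10017/4096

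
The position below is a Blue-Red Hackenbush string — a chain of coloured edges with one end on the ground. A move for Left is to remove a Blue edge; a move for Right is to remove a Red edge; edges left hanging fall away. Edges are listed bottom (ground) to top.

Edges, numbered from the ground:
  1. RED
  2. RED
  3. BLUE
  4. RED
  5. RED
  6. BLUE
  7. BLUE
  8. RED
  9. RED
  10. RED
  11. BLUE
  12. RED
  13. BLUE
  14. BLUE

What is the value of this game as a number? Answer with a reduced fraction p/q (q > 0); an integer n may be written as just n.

edge 1 of 14 (RED): { ∅ | 0 } ⇒ -1
edge 2 of 14 (RED): { ∅ | -1, 0 } ⇒ -2
edge 3 of 14 (BLUE): { -2 | -1, 0 } ⇒ -3/2
edge 4 of 14 (RED): { -2 | -3/2, -1, 0 } ⇒ -7/4
edge 5 of 14 (RED): { -2 | -7/4, -3/2, -1, 0 } ⇒ -15/8
edge 6 of 14 (BLUE): { -2, -15/8 | -7/4, -3/2, -1, 0 } ⇒ -29/16
edge 7 of 14 (BLUE): { -2, -15/8, -29/16 | -7/4, -3/2, -1, 0 } ⇒ -57/32
edge 8 of 14 (RED): { -2, -15/8, -29/16 | -57/32, -7/4, -3/2, -1, 0 } ⇒ -115/64
edge 9 of 14 (RED): { -2, -15/8, -29/16 | -115/64, -57/32, -7/4, -3/2, -1, 0 } ⇒ -231/128
edge 10 of 14 (RED): { -2, -15/8, -29/16 | -231/128, -115/64, -57/32, -7/4, -3/2, -1, 0 } ⇒ -463/256
edge 11 of 14 (BLUE): { -2, -15/8, -29/16, -463/256 | -231/128, -115/64, -57/32, -7/4, -3/2, -1, 0 } ⇒ -925/512
edge 12 of 14 (RED): { -2, -15/8, -29/16, -463/256 | -925/512, -231/128, -115/64, -57/32, -7/4, -3/2, -1, 0 } ⇒ -1851/1024
edge 13 of 14 (BLUE): { -2, -15/8, -29/16, -463/256, -1851/1024 | -925/512, -231/128, -115/64, -57/32, -7/4, -3/2, -1, 0 } ⇒ -3701/2048
edge 14 of 14 (BLUE): { -2, -15/8, -29/16, -463/256, -1851/1024, -3701/2048 | -925/512, -231/128, -115/64, -57/32, -7/4, -3/2, -1, 0 } ⇒ -7401/4096

-7401/4096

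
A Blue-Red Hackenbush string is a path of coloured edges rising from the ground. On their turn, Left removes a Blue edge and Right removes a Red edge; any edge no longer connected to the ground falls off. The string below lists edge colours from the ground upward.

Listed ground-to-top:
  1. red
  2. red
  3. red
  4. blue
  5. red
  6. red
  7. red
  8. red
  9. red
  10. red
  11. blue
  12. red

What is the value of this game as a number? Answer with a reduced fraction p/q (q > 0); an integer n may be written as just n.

-1531/512

g_1 [r]  L=[—]  R=[0]  so -1
g_2 [rr]  L=[—]  R=[-1, 0]  so -2
g_3 [rrr]  L=[—]  R=[-2, -1, 0]  so -3
g_4 [rrrb]  L=[-3]  R=[-2, -1, 0]  so -5/2
g_5 [rrrbr]  L=[-3]  R=[-5/2, -2, -1, 0]  so -11/4
g_6 [rrrbrr]  L=[-3]  R=[-11/4, -5/2, -2, -1, 0]  so -23/8
g_7 [rrrbrrr]  L=[-3]  R=[-23/8, -11/4, -5/2, -2, -1, 0]  so -47/16
g_8 [rrrbrrrr]  L=[-3]  R=[-47/16, -23/8, -11/4, -5/2, -2, -1, 0]  so -95/32
g_9 [rrrbrrrrr]  L=[-3]  R=[-95/32, -47/16, -23/8, -11/4, -5/2, -2, -1, 0]  so -191/64
g_10 [rrrbrrrrrr]  L=[-3]  R=[-191/64, -95/32, -47/16, -23/8, -11/4, -5/2, -2, -1, 0]  so -383/128
g_11 [rrrbrrrrrrb]  L=[-3, -383/128]  R=[-191/64, -95/32, -47/16, -23/8, -11/4, -5/2, -2, -1, 0]  so -765/256
g_12 [rrrbrrrrrrbr]  L=[-3, -383/128]  R=[-765/256, -191/64, -95/32, -47/16, -23/8, -11/4, -5/2, -2, -1, 0]  so -1531/512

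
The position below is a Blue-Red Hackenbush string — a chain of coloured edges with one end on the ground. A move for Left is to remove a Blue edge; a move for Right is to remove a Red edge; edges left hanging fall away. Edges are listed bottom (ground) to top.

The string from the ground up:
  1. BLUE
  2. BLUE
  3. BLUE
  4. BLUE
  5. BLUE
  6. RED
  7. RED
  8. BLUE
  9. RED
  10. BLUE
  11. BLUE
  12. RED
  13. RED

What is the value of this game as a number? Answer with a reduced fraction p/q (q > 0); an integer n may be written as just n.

1113/256

Build G(s[:k]) for k = 1..13, string s = BLUE BLUE BLUE BLUE BLUE RED RED BLUE RED BLUE BLUE RED RED.
B: Left { 0 }, Right { none } → simplest 1
BB: Left { 0,1 }, Right { none } → simplest 2
BBB: Left { 0,1,2 }, Right { none } → simplest 3
BBBB: Left { 0,1,2,3 }, Right { none } → simplest 4
BBBBB: Left { 0,1,2,3,4 }, Right { none } → simplest 5
BBBBBR: Left { 0,1,2,3,4 }, Right { 5 } → simplest 9/2
BBBBBRR: Left { 0,1,2,3,4 }, Right { 9/2,5 } → simplest 17/4
BBBBBRRB: Left { 0,1,2,3,4,17/4 }, Right { 9/2,5 } → simplest 35/8
BBBBBRRBR: Left { 0,1,2,3,4,17/4 }, Right { 35/8,9/2,5 } → simplest 69/16
BBBBBRRBRB: Left { 0,1,2,3,4,17/4,69/16 }, Right { 35/8,9/2,5 } → simplest 139/32
BBBBBRRBRBB: Left { 0,1,2,3,4,17/4,69/16,139/32 }, Right { 35/8,9/2,5 } → simplest 279/64
BBBBBRRBRBBR: Left { 0,1,2,3,4,17/4,69/16,139/32 }, Right { 279/64,35/8,9/2,5 } → simplest 557/128
BBBBBRRBRBBRR: Left { 0,1,2,3,4,17/4,69/16,139/32 }, Right { 557/128,279/64,35/8,9/2,5 } → simplest 1113/256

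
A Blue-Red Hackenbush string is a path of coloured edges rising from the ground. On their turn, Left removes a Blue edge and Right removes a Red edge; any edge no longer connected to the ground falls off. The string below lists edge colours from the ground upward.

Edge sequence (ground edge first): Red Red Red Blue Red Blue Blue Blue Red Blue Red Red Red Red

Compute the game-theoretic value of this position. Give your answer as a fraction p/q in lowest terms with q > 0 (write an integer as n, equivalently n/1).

step 1: add Red to get R; options L={ — } R={ 0 } so -1
step 2: add Red to get RR; options L={ — } R={ -1, 0 } so -2
step 3: add Red to get RRR; options L={ — } R={ -2, -1, 0 } so -3
step 4: add Blue to get RRRB; options L={ -3 } R={ -2, -1, 0 } so -5/2
step 5: add Red to get RRRBR; options L={ -3 } R={ -5/2, -2, -1, 0 } so -11/4
step 6: add Blue to get RRRBRB; options L={ -3, -11/4 } R={ -5/2, -2, -1, 0 } so -21/8
step 7: add Blue to get RRRBRBB; options L={ -3, -11/4, -21/8 } R={ -5/2, -2, -1, 0 } so -41/16
step 8: add Blue to get RRRBRBBB; options L={ -3, -11/4, -21/8, -41/16 } R={ -5/2, -2, -1, 0 } so -81/32
step 9: add Red to get RRRBRBBBR; options L={ -3, -11/4, -21/8, -41/16 } R={ -81/32, -5/2, -2, -1, 0 } so -163/64
step 10: add Blue to get RRRBRBBBRB; options L={ -3, -11/4, -21/8, -41/16, -163/64 } R={ -81/32, -5/2, -2, -1, 0 } so -325/128
step 11: add Red to get RRRBRBBBRBR; options L={ -3, -11/4, -21/8, -41/16, -163/64 } R={ -325/128, -81/32, -5/2, -2, -1, 0 } so -651/256
step 12: add Red to get RRRBRBBBRBRR; options L={ -3, -11/4, -21/8, -41/16, -163/64 } R={ -651/256, -325/128, -81/32, -5/2, -2, -1, 0 } so -1303/512
step 13: add Red to get RRRBRBBBRBRRR; options L={ -3, -11/4, -21/8, -41/16, -163/64 } R={ -1303/512, -651/256, -325/128, -81/32, -5/2, -2, -1, 0 } so -2607/1024
step 14: add Red to get RRRBRBBBRBRRRR; options L={ -3, -11/4, -21/8, -41/16, -163/64 } R={ -2607/1024, -1303/512, -651/256, -325/128, -81/32, -5/2, -2, -1, 0 } so -5215/2048

-5215/2048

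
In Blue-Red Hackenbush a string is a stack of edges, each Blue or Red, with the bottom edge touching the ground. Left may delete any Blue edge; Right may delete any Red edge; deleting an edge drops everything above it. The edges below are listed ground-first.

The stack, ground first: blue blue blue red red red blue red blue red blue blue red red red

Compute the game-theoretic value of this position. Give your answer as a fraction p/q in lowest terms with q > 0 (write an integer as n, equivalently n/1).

8881/4096

Build G(s[:k]) for k = 1..15, string s = blue blue blue red red red blue red blue red blue blue red red red.
edge 1 of 15 (blue): { 0 | none } = 1
edge 2 of 15 (blue): { 0; 1 | none } = 2
edge 3 of 15 (blue): { 0; 1; 2 | none } = 3
edge 4 of 15 (red): { 0; 1; 2 | 3 } = 5/2
edge 5 of 15 (red): { 0; 1; 2 | 5/2; 3 } = 9/4
edge 6 of 15 (red): { 0; 1; 2 | 9/4; 5/2; 3 } = 17/8
edge 7 of 15 (blue): { 0; 1; 2; 17/8 | 9/4; 5/2; 3 } = 35/16
edge 8 of 15 (red): { 0; 1; 2; 17/8 | 35/16; 9/4; 5/2; 3 } = 69/32
edge 9 of 15 (blue): { 0; 1; 2; 17/8; 69/32 | 35/16; 9/4; 5/2; 3 } = 139/64
edge 10 of 15 (red): { 0; 1; 2; 17/8; 69/32 | 139/64; 35/16; 9/4; 5/2; 3 } = 277/128
edge 11 of 15 (blue): { 0; 1; 2; 17/8; 69/32; 277/128 | 139/64; 35/16; 9/4; 5/2; 3 } = 555/256
edge 12 of 15 (blue): { 0; 1; 2; 17/8; 69/32; 277/128; 555/256 | 139/64; 35/16; 9/4; 5/2; 3 } = 1111/512
edge 13 of 15 (red): { 0; 1; 2; 17/8; 69/32; 277/128; 555/256 | 1111/512; 139/64; 35/16; 9/4; 5/2; 3 } = 2221/1024
edge 14 of 15 (red): { 0; 1; 2; 17/8; 69/32; 277/128; 555/256 | 2221/1024; 1111/512; 139/64; 35/16; 9/4; 5/2; 3 } = 4441/2048
edge 15 of 15 (red): { 0; 1; 2; 17/8; 69/32; 277/128; 555/256 | 4441/2048; 2221/1024; 1111/512; 139/64; 35/16; 9/4; 5/2; 3 } = 8881/4096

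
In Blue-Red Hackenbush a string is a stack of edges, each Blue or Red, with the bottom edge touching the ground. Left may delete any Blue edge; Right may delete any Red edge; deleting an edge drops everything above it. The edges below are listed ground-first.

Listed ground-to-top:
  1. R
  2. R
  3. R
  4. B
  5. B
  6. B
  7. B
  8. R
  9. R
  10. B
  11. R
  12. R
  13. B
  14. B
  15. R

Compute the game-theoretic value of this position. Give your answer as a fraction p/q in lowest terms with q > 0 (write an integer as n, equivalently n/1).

Recurse on prefixes of the 15-edge string R R R B B B B R R B R R B B R:
1 of 15 · R · max L −∞ · min R 0 -> -1
2 of 15 · RR · max L −∞ · min R -1 -> -2
3 of 15 · RRR · max L −∞ · min R -2 -> -3
4 of 15 · RRRB · max L -3 · min R -2 -> -5/2
5 of 15 · RRRBB · max L -5/2 · min R -2 -> -9/4
6 of 15 · RRRBBB · max L -9/4 · min R -2 -> -17/8
7 of 15 · RRRBBBB · max L -17/8 · min R -2 -> -33/16
8 of 15 · RRRBBBBR · max L -17/8 · min R -33/16 -> -67/32
9 of 15 · RRRBBBBRR · max L -17/8 · min R -67/32 -> -135/64
10 of 15 · RRRBBBBRRB · max L -135/64 · min R -67/32 -> -269/128
11 of 15 · RRRBBBBRRBR · max L -135/64 · min R -269/128 -> -539/256
12 of 15 · RRRBBBBRRBRR · max L -135/64 · min R -539/256 -> -1079/512
13 of 15 · RRRBBBBRRBRRB · max L -1079/512 · min R -539/256 -> -2157/1024
14 of 15 · RRRBBBBRRBRRBB · max L -2157/1024 · min R -539/256 -> -4313/2048
15 of 15 · RRRBBBBRRBRRBBR · max L -2157/1024 · min R -4313/2048 -> -8627/4096

-8627/4096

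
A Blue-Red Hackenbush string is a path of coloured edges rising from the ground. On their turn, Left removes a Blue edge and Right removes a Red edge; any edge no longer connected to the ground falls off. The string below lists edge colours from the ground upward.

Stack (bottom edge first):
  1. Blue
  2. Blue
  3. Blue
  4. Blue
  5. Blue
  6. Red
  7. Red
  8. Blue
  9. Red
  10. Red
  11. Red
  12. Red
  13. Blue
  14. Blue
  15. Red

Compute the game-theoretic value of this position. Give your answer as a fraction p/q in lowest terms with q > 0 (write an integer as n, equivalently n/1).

4365/1024

step 1: add Blue to get B; options L={ 0 } R={ none } gives 1
step 2: add Blue to get BB; options L={ 0 1 } R={ none } gives 2
step 3: add Blue to get BBB; options L={ 0 1 2 } R={ none } gives 3
step 4: add Blue to get BBBB; options L={ 0 1 2 3 } R={ none } gives 4
step 5: add Blue to get BBBBB; options L={ 0 1 2 3 4 } R={ none } gives 5
step 6: add Red to get BBBBBR; options L={ 0 1 2 3 4 } R={ 5 } gives 9/2
step 7: add Red to get BBBBBRR; options L={ 0 1 2 3 4 } R={ 9/2 5 } gives 17/4
step 8: add Blue to get BBBBBRRB; options L={ 0 1 2 3 4 17/4 } R={ 9/2 5 } gives 35/8
step 9: add Red to get BBBBBRRBR; options L={ 0 1 2 3 4 17/4 } R={ 35/8 9/2 5 } gives 69/16
step 10: add Red to get BBBBBRRBRR; options L={ 0 1 2 3 4 17/4 } R={ 69/16 35/8 9/2 5 } gives 137/32
step 11: add Red to get BBBBBRRBRRR; options L={ 0 1 2 3 4 17/4 } R={ 137/32 69/16 35/8 9/2 5 } gives 273/64
step 12: add Red to get BBBBBRRBRRRR; options L={ 0 1 2 3 4 17/4 } R={ 273/64 137/32 69/16 35/8 9/2 5 } gives 545/128
step 13: add Blue to get BBBBBRRBRRRRB; options L={ 0 1 2 3 4 17/4 545/128 } R={ 273/64 137/32 69/16 35/8 9/2 5 } gives 1091/256
step 14: add Blue to get BBBBBRRBRRRRBB; options L={ 0 1 2 3 4 17/4 545/128 1091/256 } R={ 273/64 137/32 69/16 35/8 9/2 5 } gives 2183/512
step 15: add Red to get BBBBBRRBRRRRBBR; options L={ 0 1 2 3 4 17/4 545/128 1091/256 } R={ 2183/512 273/64 137/32 69/16 35/8 9/2 5 } gives 4365/1024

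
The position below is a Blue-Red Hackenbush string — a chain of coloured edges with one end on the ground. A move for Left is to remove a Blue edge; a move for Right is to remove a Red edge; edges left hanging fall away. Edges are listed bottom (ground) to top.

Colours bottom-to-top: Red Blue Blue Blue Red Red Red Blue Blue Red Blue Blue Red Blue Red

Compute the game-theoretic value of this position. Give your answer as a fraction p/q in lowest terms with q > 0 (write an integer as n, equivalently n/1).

-3659/16384

edge 1 of 15 (Red): { (no moves) | 0 } => -1
edge 2 of 15 (Blue): { -1 | 0 } => -1/2
edge 3 of 15 (Blue): { -1, -1/2 | 0 } => -1/4
edge 4 of 15 (Blue): { -1, -1/2, -1/4 | 0 } => -1/8
edge 5 of 15 (Red): { -1, -1/2, -1/4 | -1/8, 0 } => -3/16
edge 6 of 15 (Red): { -1, -1/2, -1/4 | -3/16, -1/8, 0 } => -7/32
edge 7 of 15 (Red): { -1, -1/2, -1/4 | -7/32, -3/16, -1/8, 0 } => -15/64
edge 8 of 15 (Blue): { -1, -1/2, -1/4, -15/64 | -7/32, -3/16, -1/8, 0 } => -29/128
edge 9 of 15 (Blue): { -1, -1/2, -1/4, -15/64, -29/128 | -7/32, -3/16, -1/8, 0 } => -57/256
edge 10 of 15 (Red): { -1, -1/2, -1/4, -15/64, -29/128 | -57/256, -7/32, -3/16, -1/8, 0 } => -115/512
edge 11 of 15 (Blue): { -1, -1/2, -1/4, -15/64, -29/128, -115/512 | -57/256, -7/32, -3/16, -1/8, 0 } => -229/1024
edge 12 of 15 (Blue): { -1, -1/2, -1/4, -15/64, -29/128, -115/512, -229/1024 | -57/256, -7/32, -3/16, -1/8, 0 } => -457/2048
edge 13 of 15 (Red): { -1, -1/2, -1/4, -15/64, -29/128, -115/512, -229/1024 | -457/2048, -57/256, -7/32, -3/16, -1/8, 0 } => -915/4096
edge 14 of 15 (Blue): { -1, -1/2, -1/4, -15/64, -29/128, -115/512, -229/1024, -915/4096 | -457/2048, -57/256, -7/32, -3/16, -1/8, 0 } => -1829/8192
edge 15 of 15 (Red): { -1, -1/2, -1/4, -15/64, -29/128, -115/512, -229/1024, -915/4096 | -1829/8192, -457/2048, -57/256, -7/32, -3/16, -1/8, 0 } => -3659/16384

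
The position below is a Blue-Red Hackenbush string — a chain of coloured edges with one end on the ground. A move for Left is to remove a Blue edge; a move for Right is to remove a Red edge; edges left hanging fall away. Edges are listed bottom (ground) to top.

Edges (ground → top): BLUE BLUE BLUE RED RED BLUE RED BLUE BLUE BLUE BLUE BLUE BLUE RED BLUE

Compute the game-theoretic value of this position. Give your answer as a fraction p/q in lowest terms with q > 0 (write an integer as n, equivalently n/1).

Build g(s[:k]) for k = 1..15, string s = BLUE BLUE BLUE RED RED BLUE RED BLUE BLUE BLUE BLUE BLUE BLUE RED BLUE.
edge 1 of 15 (BLUE): { 0 | ∅ } — 1
edge 2 of 15 (BLUE): { 0,1 | ∅ } — 2
edge 3 of 15 (BLUE): { 0,1,2 | ∅ } — 3
edge 4 of 15 (RED): { 0,1,2 | 3 } — 5/2
edge 5 of 15 (RED): { 0,1,2 | 5/2,3 } — 9/4
edge 6 of 15 (BLUE): { 0,1,2,9/4 | 5/2,3 } — 19/8
edge 7 of 15 (RED): { 0,1,2,9/4 | 19/8,5/2,3 } — 37/16
edge 8 of 15 (BLUE): { 0,1,2,9/4,37/16 | 19/8,5/2,3 } — 75/32
edge 9 of 15 (BLUE): { 0,1,2,9/4,37/16,75/32 | 19/8,5/2,3 } — 151/64
edge 10 of 15 (BLUE): { 0,1,2,9/4,37/16,75/32,151/64 | 19/8,5/2,3 } — 303/128
edge 11 of 15 (BLUE): { 0,1,2,9/4,37/16,75/32,151/64,303/128 | 19/8,5/2,3 } — 607/256
edge 12 of 15 (BLUE): { 0,1,2,9/4,37/16,75/32,151/64,303/128,607/256 | 19/8,5/2,3 } — 1215/512
edge 13 of 15 (BLUE): { 0,1,2,9/4,37/16,75/32,151/64,303/128,607/256,1215/512 | 19/8,5/2,3 } — 2431/1024
edge 14 of 15 (RED): { 0,1,2,9/4,37/16,75/32,151/64,303/128,607/256,1215/512 | 2431/1024,19/8,5/2,3 } — 4861/2048
edge 15 of 15 (BLUE): { 0,1,2,9/4,37/16,75/32,151/64,303/128,607/256,1215/512,4861/2048 | 2431/1024,19/8,5/2,3 } — 9723/4096

9723/4096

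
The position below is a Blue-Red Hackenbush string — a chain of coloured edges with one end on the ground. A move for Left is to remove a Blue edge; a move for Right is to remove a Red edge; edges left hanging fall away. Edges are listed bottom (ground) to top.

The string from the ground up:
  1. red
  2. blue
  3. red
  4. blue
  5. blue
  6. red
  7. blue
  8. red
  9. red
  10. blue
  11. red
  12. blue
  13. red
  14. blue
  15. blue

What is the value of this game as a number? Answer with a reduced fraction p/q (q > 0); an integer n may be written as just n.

-9641/16384

edge 1 of 15 (red): { ∅ | 0 } → -1
edge 2 of 15 (blue): { -1 | 0 } → -1/2
edge 3 of 15 (red): { -1 | -1/2, 0 } → -3/4
edge 4 of 15 (blue): { -1, -3/4 | -1/2, 0 } → -5/8
edge 5 of 15 (blue): { -1, -3/4, -5/8 | -1/2, 0 } → -9/16
edge 6 of 15 (red): { -1, -3/4, -5/8 | -9/16, -1/2, 0 } → -19/32
edge 7 of 15 (blue): { -1, -3/4, -5/8, -19/32 | -9/16, -1/2, 0 } → -37/64
edge 8 of 15 (red): { -1, -3/4, -5/8, -19/32 | -37/64, -9/16, -1/2, 0 } → -75/128
edge 9 of 15 (red): { -1, -3/4, -5/8, -19/32 | -75/128, -37/64, -9/16, -1/2, 0 } → -151/256
edge 10 of 15 (blue): { -1, -3/4, -5/8, -19/32, -151/256 | -75/128, -37/64, -9/16, -1/2, 0 } → -301/512
edge 11 of 15 (red): { -1, -3/4, -5/8, -19/32, -151/256 | -301/512, -75/128, -37/64, -9/16, -1/2, 0 } → -603/1024
edge 12 of 15 (blue): { -1, -3/4, -5/8, -19/32, -151/256, -603/1024 | -301/512, -75/128, -37/64, -9/16, -1/2, 0 } → -1205/2048
edge 13 of 15 (red): { -1, -3/4, -5/8, -19/32, -151/256, -603/1024 | -1205/2048, -301/512, -75/128, -37/64, -9/16, -1/2, 0 } → -2411/4096
edge 14 of 15 (blue): { -1, -3/4, -5/8, -19/32, -151/256, -603/1024, -2411/4096 | -1205/2048, -301/512, -75/128, -37/64, -9/16, -1/2, 0 } → -4821/8192
edge 15 of 15 (blue): { -1, -3/4, -5/8, -19/32, -151/256, -603/1024, -2411/4096, -4821/8192 | -1205/2048, -301/512, -75/128, -37/64, -9/16, -1/2, 0 } → -9641/16384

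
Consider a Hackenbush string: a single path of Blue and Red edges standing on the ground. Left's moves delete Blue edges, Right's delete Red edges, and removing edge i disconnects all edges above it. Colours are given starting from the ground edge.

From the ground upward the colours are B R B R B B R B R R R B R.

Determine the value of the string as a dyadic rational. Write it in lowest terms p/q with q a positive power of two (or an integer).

Build v(s[:k]) for k = 1..13, string s = B R B R B B R B R R R B R.
v_1 [B]  L=[0]  R=[none]  => 1
v_2 [BR]  L=[0]  R=[1]  => 1/2
v_3 [BRB]  L=[0; 1/2]  R=[1]  => 3/4
v_4 [BRBR]  L=[0; 1/2]  R=[3/4; 1]  => 5/8
v_5 [BRBRB]  L=[0; 1/2; 5/8]  R=[3/4; 1]  => 11/16
v_6 [BRBRBB]  L=[0; 1/2; 5/8; 11/16]  R=[3/4; 1]  => 23/32
v_7 [BRBRBBR]  L=[0; 1/2; 5/8; 11/16]  R=[23/32; 3/4; 1]  => 45/64
v_8 [BRBRBBRB]  L=[0; 1/2; 5/8; 11/16; 45/64]  R=[23/32; 3/4; 1]  => 91/128
v_9 [BRBRBBRBR]  L=[0; 1/2; 5/8; 11/16; 45/64]  R=[91/128; 23/32; 3/4; 1]  => 181/256
v_10 [BRBRBBRBRR]  L=[0; 1/2; 5/8; 11/16; 45/64]  R=[181/256; 91/128; 23/32; 3/4; 1]  => 361/512
v_11 [BRBRBBRBRRR]  L=[0; 1/2; 5/8; 11/16; 45/64]  R=[361/512; 181/256; 91/128; 23/32; 3/4; 1]  => 721/1024
v_12 [BRBRBBRBRRRB]  L=[0; 1/2; 5/8; 11/16; 45/64; 721/1024]  R=[361/512; 181/256; 91/128; 23/32; 3/4; 1]  => 1443/2048
v_13 [BRBRBBRBRRRBR]  L=[0; 1/2; 5/8; 11/16; 45/64; 721/1024]  R=[1443/2048; 361/512; 181/256; 91/128; 23/32; 3/4; 1]  => 2885/4096

2885/4096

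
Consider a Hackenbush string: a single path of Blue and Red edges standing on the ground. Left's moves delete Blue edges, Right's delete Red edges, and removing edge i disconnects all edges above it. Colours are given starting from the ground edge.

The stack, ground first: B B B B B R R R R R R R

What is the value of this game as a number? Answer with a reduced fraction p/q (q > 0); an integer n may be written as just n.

513/128

Prefix values for B B B B B R R R R R R R via {L|R} + simplicity:
val(B) = { 0 |  } so 1
val(BB) = { 0, 1 |  } so 2
val(BBB) = { 0, 1, 2 |  } so 3
val(BBBB) = { 0, 1, 2, 3 |  } so 4
val(BBBBB) = { 0, 1, 2, 3, 4 |  } so 5
val(BBBBBR) = { 0, 1, 2, 3, 4 | 5 } so 9/2
val(BBBBBRR) = { 0, 1, 2, 3, 4 | 9/2, 5 } so 17/4
val(BBBBBRRR) = { 0, 1, 2, 3, 4 | 17/4, 9/2, 5 } so 33/8
val(BBBBBRRRR) = { 0, 1, 2, 3, 4 | 33/8, 17/4, 9/2, 5 } so 65/16
val(BBBBBRRRRR) = { 0, 1, 2, 3, 4 | 65/16, 33/8, 17/4, 9/2, 5 } so 129/32
val(BBBBBRRRRRR) = { 0, 1, 2, 3, 4 | 129/32, 65/16, 33/8, 17/4, 9/2, 5 } so 257/64
val(BBBBBRRRRRRR) = { 0, 1, 2, 3, 4 | 257/64, 129/32, 65/16, 33/8, 17/4, 9/2, 5 } so 513/128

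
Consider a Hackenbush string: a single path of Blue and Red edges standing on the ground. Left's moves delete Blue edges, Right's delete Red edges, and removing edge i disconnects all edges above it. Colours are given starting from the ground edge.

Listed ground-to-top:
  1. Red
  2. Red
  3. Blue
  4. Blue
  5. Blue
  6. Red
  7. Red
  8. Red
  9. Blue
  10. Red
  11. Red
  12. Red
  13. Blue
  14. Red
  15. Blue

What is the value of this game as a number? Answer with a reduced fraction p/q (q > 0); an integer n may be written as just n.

Recurse on prefixes of the 15-edge string Red Red Blue Blue Blue Red Red Red Blue Red Red Red Blue Red Blue:
edge 1 of 15 (Red): {  | 0 } — -1
edge 2 of 15 (Red): {  | -1,0 } — -2
edge 3 of 15 (Blue): { -2 | -1,0 } — -3/2
edge 4 of 15 (Blue): { -2,-3/2 | -1,0 } — -5/4
edge 5 of 15 (Blue): { -2,-3/2,-5/4 | -1,0 } — -9/8
edge 6 of 15 (Red): { -2,-3/2,-5/4 | -9/8,-1,0 } — -19/16
edge 7 of 15 (Red): { -2,-3/2,-5/4 | -19/16,-9/8,-1,0 } — -39/32
edge 8 of 15 (Red): { -2,-3/2,-5/4 | -39/32,-19/16,-9/8,-1,0 } — -79/64
edge 9 of 15 (Blue): { -2,-3/2,-5/4,-79/64 | -39/32,-19/16,-9/8,-1,0 } — -157/128
edge 10 of 15 (Red): { -2,-3/2,-5/4,-79/64 | -157/128,-39/32,-19/16,-9/8,-1,0 } — -315/256
edge 11 of 15 (Red): { -2,-3/2,-5/4,-79/64 | -315/256,-157/128,-39/32,-19/16,-9/8,-1,0 } — -631/512
edge 12 of 15 (Red): { -2,-3/2,-5/4,-79/64 | -631/512,-315/256,-157/128,-39/32,-19/16,-9/8,-1,0 } — -1263/1024
edge 13 of 15 (Blue): { -2,-3/2,-5/4,-79/64,-1263/1024 | -631/512,-315/256,-157/128,-39/32,-19/16,-9/8,-1,0 } — -2525/2048
edge 14 of 15 (Red): { -2,-3/2,-5/4,-79/64,-1263/1024 | -2525/2048,-631/512,-315/256,-157/128,-39/32,-19/16,-9/8,-1,0 } — -5051/4096
edge 15 of 15 (Blue): { -2,-3/2,-5/4,-79/64,-1263/1024,-5051/4096 | -2525/2048,-631/512,-315/256,-157/128,-39/32,-19/16,-9/8,-1,0 } — -10101/8192

-10101/8192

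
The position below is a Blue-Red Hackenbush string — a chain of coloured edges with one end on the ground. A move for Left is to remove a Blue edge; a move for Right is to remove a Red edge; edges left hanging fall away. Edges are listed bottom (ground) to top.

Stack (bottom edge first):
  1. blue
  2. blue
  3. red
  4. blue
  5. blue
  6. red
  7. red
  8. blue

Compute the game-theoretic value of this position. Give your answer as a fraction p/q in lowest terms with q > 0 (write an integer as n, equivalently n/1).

115/64

val(b) = { 0 | — } so 1
val(bb) = { 0,1 | — } so 2
val(bbr) = { 0,1 | 2 } so 3/2
val(bbrb) = { 0,1,3/2 | 2 } so 7/4
val(bbrbb) = { 0,1,3/2,7/4 | 2 } so 15/8
val(bbrbbr) = { 0,1,3/2,7/4 | 15/8,2 } so 29/16
val(bbrbbrr) = { 0,1,3/2,7/4 | 29/16,15/8,2 } so 57/32
val(bbrbbrrb) = { 0,1,3/2,7/4,57/32 | 29/16,15/8,2 } so 115/64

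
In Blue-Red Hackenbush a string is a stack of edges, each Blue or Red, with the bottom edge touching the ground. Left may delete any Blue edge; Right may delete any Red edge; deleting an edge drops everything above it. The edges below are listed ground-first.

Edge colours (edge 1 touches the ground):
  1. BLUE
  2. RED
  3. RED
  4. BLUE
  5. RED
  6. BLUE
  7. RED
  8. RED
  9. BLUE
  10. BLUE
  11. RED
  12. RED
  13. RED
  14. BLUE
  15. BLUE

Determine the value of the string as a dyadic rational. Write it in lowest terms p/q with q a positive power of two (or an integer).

value(B) = { 0 | — } => 1
value(BR) = { 0 | 1 } => 1/2
value(BRR) = { 0 | 1/2,1 } => 1/4
value(BRRB) = { 0,1/4 | 1/2,1 } => 3/8
value(BRRBR) = { 0,1/4 | 3/8,1/2,1 } => 5/16
value(BRRBRB) = { 0,1/4,5/16 | 3/8,1/2,1 } => 11/32
value(BRRBRBR) = { 0,1/4,5/16 | 11/32,3/8,1/2,1 } => 21/64
value(BRRBRBRR) = { 0,1/4,5/16 | 21/64,11/32,3/8,1/2,1 } => 41/128
value(BRRBRBRRB) = { 0,1/4,5/16,41/128 | 21/64,11/32,3/8,1/2,1 } => 83/256
value(BRRBRBRRBB) = { 0,1/4,5/16,41/128,83/256 | 21/64,11/32,3/8,1/2,1 } => 167/512
value(BRRBRBRRBBR) = { 0,1/4,5/16,41/128,83/256 | 167/512,21/64,11/32,3/8,1/2,1 } => 333/1024
value(BRRBRBRRBBRR) = { 0,1/4,5/16,41/128,83/256 | 333/1024,167/512,21/64,11/32,3/8,1/2,1 } => 665/2048
value(BRRBRBRRBBRRR) = { 0,1/4,5/16,41/128,83/256 | 665/2048,333/1024,167/512,21/64,11/32,3/8,1/2,1 } => 1329/4096
value(BRRBRBRRBBRRRB) = { 0,1/4,5/16,41/128,83/256,1329/4096 | 665/2048,333/1024,167/512,21/64,11/32,3/8,1/2,1 } => 2659/8192
value(BRRBRBRRBBRRRBB) = { 0,1/4,5/16,41/128,83/256,1329/4096,2659/8192 | 665/2048,333/1024,167/512,21/64,11/32,3/8,1/2,1 } => 5319/16384

5319/16384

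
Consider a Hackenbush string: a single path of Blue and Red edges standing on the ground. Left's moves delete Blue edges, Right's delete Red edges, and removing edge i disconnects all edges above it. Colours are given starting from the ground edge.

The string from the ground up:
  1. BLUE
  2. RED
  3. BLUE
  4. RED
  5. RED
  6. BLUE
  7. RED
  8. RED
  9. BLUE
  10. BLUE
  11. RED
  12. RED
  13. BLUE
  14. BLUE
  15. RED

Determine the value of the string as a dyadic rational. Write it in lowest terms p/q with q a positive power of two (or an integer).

B: Left { 0 }, Right { · } gives simplest 1
BR: Left { 0 }, Right { 1 } gives simplest 1/2
BRB: Left { 0,1/2 }, Right { 1 } gives simplest 3/4
BRBR: Left { 0,1/2 }, Right { 3/4,1 } gives simplest 5/8
BRBRR: Left { 0,1/2 }, Right { 5/8,3/4,1 } gives simplest 9/16
BRBRRB: Left { 0,1/2,9/16 }, Right { 5/8,3/4,1 } gives simplest 19/32
BRBRRBR: Left { 0,1/2,9/16 }, Right { 19/32,5/8,3/4,1 } gives simplest 37/64
BRBRRBRR: Left { 0,1/2,9/16 }, Right { 37/64,19/32,5/8,3/4,1 } gives simplest 73/128
BRBRRBRRB: Left { 0,1/2,9/16,73/128 }, Right { 37/64,19/32,5/8,3/4,1 } gives simplest 147/256
BRBRRBRRBB: Left { 0,1/2,9/16,73/128,147/256 }, Right { 37/64,19/32,5/8,3/4,1 } gives simplest 295/512
BRBRRBRRBBR: Left { 0,1/2,9/16,73/128,147/256 }, Right { 295/512,37/64,19/32,5/8,3/4,1 } gives simplest 589/1024
BRBRRBRRBBRR: Left { 0,1/2,9/16,73/128,147/256 }, Right { 589/1024,295/512,37/64,19/32,5/8,3/4,1 } gives simplest 1177/2048
BRBRRBRRBBRRB: Left { 0,1/2,9/16,73/128,147/256,1177/2048 }, Right { 589/1024,295/512,37/64,19/32,5/8,3/4,1 } gives simplest 2355/4096
BRBRRBRRBBRRBB: Left { 0,1/2,9/16,73/128,147/256,1177/2048,2355/4096 }, Right { 589/1024,295/512,37/64,19/32,5/8,3/4,1 } gives simplest 4711/8192
BRBRRBRRBBRRBBR: Left { 0,1/2,9/16,73/128,147/256,1177/2048,2355/4096 }, Right { 4711/8192,589/1024,295/512,37/64,19/32,5/8,3/4,1 } gives simplest 9421/16384

9421/16384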